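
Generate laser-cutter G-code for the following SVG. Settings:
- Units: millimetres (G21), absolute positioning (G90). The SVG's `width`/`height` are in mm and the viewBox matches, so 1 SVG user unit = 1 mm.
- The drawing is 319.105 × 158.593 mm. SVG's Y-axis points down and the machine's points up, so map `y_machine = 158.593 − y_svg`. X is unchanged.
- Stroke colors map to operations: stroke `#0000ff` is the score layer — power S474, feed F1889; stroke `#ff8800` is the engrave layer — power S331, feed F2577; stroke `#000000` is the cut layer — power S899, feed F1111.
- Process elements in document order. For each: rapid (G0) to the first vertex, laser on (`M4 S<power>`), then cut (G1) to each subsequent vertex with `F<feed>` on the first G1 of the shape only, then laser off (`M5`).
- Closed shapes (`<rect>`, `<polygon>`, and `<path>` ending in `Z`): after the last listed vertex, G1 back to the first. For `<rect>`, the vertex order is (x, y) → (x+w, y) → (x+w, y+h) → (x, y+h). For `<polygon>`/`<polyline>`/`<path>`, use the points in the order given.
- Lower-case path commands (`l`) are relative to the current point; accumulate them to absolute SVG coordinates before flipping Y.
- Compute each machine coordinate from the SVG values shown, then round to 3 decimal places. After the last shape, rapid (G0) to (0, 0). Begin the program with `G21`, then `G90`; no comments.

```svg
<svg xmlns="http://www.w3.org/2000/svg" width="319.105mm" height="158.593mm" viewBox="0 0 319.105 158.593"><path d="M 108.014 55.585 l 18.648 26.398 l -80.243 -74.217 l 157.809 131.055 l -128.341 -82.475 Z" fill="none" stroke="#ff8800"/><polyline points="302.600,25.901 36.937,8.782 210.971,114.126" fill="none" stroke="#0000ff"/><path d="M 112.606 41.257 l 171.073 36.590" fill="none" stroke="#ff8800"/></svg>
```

1 u = 1 mm; y_m = 158.593 − y.

[1] `<path>` closed polygon, #ff8800→engrave S331 F2577: (108.014,103.008) → (126.662,76.610) → (46.419,150.827) → (204.228,19.772) → (75.887,102.247) → (108.014,103.008) (closed)

[2] `<polyline>` open polyline, #0000ff→score S474 F1889: (302.600,132.692) → (36.937,149.811) → (210.971,44.467)

[3] `<path>` line segment, #ff8800→engrave S331 F2577: (112.606,117.336) → (283.679,80.746)

G21
G90
G0 X108.014 Y103.008
M4 S331
G1 X126.662 Y76.610 F2577
G1 X46.419 Y150.827
G1 X204.228 Y19.772
G1 X75.887 Y102.247
G1 X108.014 Y103.008
M5
G0 X302.600 Y132.692
M4 S474
G1 X36.937 Y149.811 F1889
G1 X210.971 Y44.467
M5
G0 X112.606 Y117.336
M4 S331
G1 X283.679 Y80.746 F2577
M5
G0 X0.000 Y0.000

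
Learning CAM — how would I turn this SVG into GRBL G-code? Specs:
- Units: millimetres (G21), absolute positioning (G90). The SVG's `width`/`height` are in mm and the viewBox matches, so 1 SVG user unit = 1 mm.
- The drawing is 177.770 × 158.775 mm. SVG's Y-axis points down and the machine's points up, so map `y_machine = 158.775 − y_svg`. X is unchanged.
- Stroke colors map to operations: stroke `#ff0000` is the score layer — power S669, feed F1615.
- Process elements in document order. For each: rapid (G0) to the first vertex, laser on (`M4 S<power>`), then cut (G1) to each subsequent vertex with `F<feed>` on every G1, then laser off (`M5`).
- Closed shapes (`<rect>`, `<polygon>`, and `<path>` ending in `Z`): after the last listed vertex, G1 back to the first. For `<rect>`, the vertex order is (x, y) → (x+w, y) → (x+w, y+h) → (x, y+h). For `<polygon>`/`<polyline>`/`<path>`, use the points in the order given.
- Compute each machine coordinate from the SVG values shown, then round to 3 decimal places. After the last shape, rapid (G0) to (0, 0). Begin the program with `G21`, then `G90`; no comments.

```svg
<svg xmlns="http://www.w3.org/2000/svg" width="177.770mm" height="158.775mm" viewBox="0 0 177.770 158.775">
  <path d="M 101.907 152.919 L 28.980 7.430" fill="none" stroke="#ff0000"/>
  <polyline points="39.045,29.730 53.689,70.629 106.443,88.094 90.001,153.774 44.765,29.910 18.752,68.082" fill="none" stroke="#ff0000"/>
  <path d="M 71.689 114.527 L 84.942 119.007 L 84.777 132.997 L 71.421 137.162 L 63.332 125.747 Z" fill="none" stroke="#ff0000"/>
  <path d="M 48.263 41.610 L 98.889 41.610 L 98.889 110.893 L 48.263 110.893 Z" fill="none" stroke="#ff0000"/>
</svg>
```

G21
G90
G0 X101.907 Y5.856
M4 S669
G1 X28.980 Y151.345 F1615
M5
G0 X39.045 Y129.045
M4 S669
G1 X53.689 Y88.146 F1615
G1 X106.443 Y70.681 F1615
G1 X90.001 Y5.001 F1615
G1 X44.765 Y128.865 F1615
G1 X18.752 Y90.693 F1615
M5
G0 X71.689 Y44.248
M4 S669
G1 X84.942 Y39.768 F1615
G1 X84.777 Y25.778 F1615
G1 X71.421 Y21.613 F1615
G1 X63.332 Y33.028 F1615
G1 X71.689 Y44.248 F1615
M5
G0 X48.263 Y117.165
M4 S669
G1 X98.889 Y117.165 F1615
G1 X98.889 Y47.882 F1615
G1 X48.263 Y47.882 F1615
G1 X48.263 Y117.165 F1615
M5
G0 X0.000 Y0.000

Since the viewBox matches the mm dimensions, user units are millimetres directly. The only transform is the Y-flip y_m = 158.775 − y_svg.

Shape 1 is a line segment drawn with `<path>`. Its stroke #ff0000 means score at S669, F1615. After flipping Y the toolpath is (101.907,5.856) → (28.980,151.345).

Shape 2 is a open polyline drawn with `<polyline>`. Its stroke #ff0000 means score at S669, F1615. After flipping Y the toolpath is (39.045,129.045) → (53.689,88.146) → (106.443,70.681) → (90.001,5.001) → (44.765,128.865) → (18.752,90.693).

Shape 3 is a regular polygon drawn with `<path>`. Its stroke #ff0000 means score at S669, F1615. After flipping Y the toolpath is (71.689,44.248) → (84.942,39.768) → (84.777,25.778) → (71.421,21.613) → (63.332,33.028) → (71.689,44.248), returning to the start.

Shape 4 is a rectangle drawn with `<path>`. Its stroke #ff0000 means score at S669, F1615. After flipping Y the toolpath is (48.263,117.165) → (98.889,117.165) → (98.889,47.882) → (48.263,47.882) → (48.263,117.165), returning to the start.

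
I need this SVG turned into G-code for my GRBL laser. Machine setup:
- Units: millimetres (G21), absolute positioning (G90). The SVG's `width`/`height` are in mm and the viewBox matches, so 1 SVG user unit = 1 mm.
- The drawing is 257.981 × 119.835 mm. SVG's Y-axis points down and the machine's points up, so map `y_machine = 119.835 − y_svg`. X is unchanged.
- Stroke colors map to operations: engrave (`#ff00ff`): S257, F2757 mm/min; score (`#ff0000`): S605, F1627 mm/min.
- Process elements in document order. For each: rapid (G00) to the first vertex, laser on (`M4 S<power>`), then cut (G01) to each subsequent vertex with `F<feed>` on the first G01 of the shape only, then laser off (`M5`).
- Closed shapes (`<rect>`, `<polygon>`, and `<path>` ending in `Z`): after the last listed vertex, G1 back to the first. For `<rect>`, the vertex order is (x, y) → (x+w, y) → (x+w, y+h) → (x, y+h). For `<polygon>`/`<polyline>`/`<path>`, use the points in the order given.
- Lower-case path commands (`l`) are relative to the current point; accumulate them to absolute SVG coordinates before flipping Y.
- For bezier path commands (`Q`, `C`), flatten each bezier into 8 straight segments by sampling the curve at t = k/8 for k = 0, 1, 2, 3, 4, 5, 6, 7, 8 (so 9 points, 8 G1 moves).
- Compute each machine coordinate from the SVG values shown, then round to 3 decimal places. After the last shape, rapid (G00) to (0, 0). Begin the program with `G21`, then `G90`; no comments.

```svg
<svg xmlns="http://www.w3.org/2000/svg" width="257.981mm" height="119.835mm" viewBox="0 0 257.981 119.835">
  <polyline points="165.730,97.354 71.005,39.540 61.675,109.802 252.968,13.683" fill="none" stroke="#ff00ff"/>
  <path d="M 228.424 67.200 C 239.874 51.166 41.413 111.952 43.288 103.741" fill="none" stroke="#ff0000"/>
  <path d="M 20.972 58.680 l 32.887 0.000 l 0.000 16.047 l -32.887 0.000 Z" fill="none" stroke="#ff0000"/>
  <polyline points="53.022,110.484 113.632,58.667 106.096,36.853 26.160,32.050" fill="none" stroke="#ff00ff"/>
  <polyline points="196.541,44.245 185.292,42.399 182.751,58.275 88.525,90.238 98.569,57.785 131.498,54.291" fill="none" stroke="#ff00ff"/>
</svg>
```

G21
G90
G00 X165.730 Y22.481
M4 S257
G01 X71.005 Y80.295 F2757
G01 X61.675 Y10.033
G01 X252.968 Y106.152
M5
G00 X228.424 Y52.635
M4 S605
G01 X223.679 Y55.332 F1627
G01 X204.063 Y52.535
G01 X174.383 Y45.954
G01 X139.447 Y37.298
G01 X104.061 Y28.275
G01 X73.035 Y20.594
G01 X51.174 Y15.964
G01 X43.288 Y16.094
M5
G00 X20.972 Y61.155
M4 S605
G01 X53.859 Y61.155 F1627
G01 X53.859 Y45.108
G01 X20.972 Y45.108
G01 X20.972 Y61.155
M5
G00 X53.022 Y9.351
M4 S257
G01 X113.632 Y61.168 F2757
G01 X106.096 Y82.982
G01 X26.160 Y87.785
M5
G00 X196.541 Y75.590
M4 S257
G01 X185.292 Y77.436 F2757
G01 X182.751 Y61.560
G01 X88.525 Y29.597
G01 X98.569 Y62.050
G01 X131.498 Y65.544
M5
G00 X0.000 Y0.000

Since the viewBox matches the mm dimensions, user units are millimetres directly. The only transform is the Y-flip y_m = 119.835 − y_svg.

Shape 1 is a open polyline drawn with `<polyline>`. Its stroke #ff00ff means engrave at S257, F2757. After flipping Y the toolpath is (165.730,22.481) → (71.005,80.295) → (61.675,10.033) → (252.968,106.152).

Shape 2 is a cubic bezier drawn with `<path>`. Its stroke #ff0000 means score at S605, F1627. After flipping Y the toolpath is (228.424,52.635) → (223.679,55.332) → (204.063,52.535) → (174.383,45.954) → (139.447,37.298) → (104.061,28.275) → (73.035,20.594) → (51.174,15.964) → (43.288,16.094).

Shape 3 is a rectangle drawn with `<path>`. Its stroke #ff0000 means score at S605, F1627. After flipping Y the toolpath is (20.972,61.155) → (53.859,61.155) → (53.859,45.108) → (20.972,45.108) → (20.972,61.155), returning to the start.

Shape 4 is a open polyline drawn with `<polyline>`. Its stroke #ff00ff means engrave at S257, F2757. After flipping Y the toolpath is (53.022,9.351) → (113.632,61.168) → (106.096,82.982) → (26.160,87.785).

Shape 5 is a open polyline drawn with `<polyline>`. Its stroke #ff00ff means engrave at S257, F2757. After flipping Y the toolpath is (196.541,75.590) → (185.292,77.436) → (182.751,61.560) → (88.525,29.597) → (98.569,62.050) → (131.498,65.544).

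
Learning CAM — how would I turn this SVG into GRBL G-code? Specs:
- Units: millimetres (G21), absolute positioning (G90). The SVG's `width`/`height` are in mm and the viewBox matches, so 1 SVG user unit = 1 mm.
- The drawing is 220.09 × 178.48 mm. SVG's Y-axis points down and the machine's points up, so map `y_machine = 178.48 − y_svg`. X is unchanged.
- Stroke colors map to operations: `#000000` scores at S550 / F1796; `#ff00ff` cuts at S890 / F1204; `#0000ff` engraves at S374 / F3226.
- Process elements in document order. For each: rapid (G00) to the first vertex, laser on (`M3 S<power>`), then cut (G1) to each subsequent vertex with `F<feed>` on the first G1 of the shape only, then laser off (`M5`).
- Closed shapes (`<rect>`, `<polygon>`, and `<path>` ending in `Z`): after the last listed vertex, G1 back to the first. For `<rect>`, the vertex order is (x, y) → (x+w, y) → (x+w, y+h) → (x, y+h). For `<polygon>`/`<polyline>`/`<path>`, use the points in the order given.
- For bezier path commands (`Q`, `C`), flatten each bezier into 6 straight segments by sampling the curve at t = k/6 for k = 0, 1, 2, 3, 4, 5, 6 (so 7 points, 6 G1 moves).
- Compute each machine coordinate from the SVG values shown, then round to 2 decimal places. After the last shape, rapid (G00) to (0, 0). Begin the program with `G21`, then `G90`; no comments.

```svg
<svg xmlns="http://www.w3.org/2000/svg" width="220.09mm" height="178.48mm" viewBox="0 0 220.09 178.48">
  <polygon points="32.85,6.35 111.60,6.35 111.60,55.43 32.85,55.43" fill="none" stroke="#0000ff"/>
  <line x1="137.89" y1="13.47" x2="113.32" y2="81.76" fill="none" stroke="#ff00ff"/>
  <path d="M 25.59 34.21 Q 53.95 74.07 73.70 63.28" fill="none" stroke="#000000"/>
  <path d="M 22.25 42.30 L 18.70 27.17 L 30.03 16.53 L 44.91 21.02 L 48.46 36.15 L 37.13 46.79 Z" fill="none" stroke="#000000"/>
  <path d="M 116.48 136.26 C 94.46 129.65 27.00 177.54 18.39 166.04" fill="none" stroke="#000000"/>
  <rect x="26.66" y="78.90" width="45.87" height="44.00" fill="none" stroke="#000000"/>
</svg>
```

G21
G90
G00 X32.85 Y172.13
M3 S374
G1 X111.60 Y172.13 F3226
G1 X111.60 Y123.05
G1 X32.85 Y123.05
G1 X32.85 Y172.13
M5
G00 X137.89 Y165.01
M3 S890
G1 X113.32 Y96.72 F1204
M5
G00 X25.59 Y144.27
M3 S550
G1 X34.80 Y132.39 F1796
G1 X43.54 Y123.32
G1 X51.80 Y117.07
G1 X59.58 Y113.63
G1 X66.88 Y113.01
G1 X73.70 Y115.20
M5
G00 X22.25 Y136.18
M3 S550
G1 X18.70 Y151.31 F1796
G1 X30.03 Y161.95
G1 X44.91 Y157.46
G1 X48.46 Y142.33
G1 X37.13 Y131.69
G1 X22.25 Y136.18
M5
G00 X116.48 Y42.22
M3 S550
G1 X102.17 Y41.51 F1796
G1 X83.18 Y34.88
G1 X62.41 Y25.50
G1 X42.75 Y16.52
G1 X27.12 Y11.11
G1 X18.39 Y12.44
M5
G00 X26.66 Y99.58
M3 S550
G1 X72.53 Y99.58 F1796
G1 X72.53 Y55.58
G1 X26.66 Y55.58
G1 X26.66 Y99.58
M5
G00 X0.00 Y0.00

1 u = 1 mm; y_m = 178.48 − y.

[1] `<polygon>` rectangle, #0000ff→engrave S374 F3226: (32.85,172.13) → (111.60,172.13) → (111.60,123.05) → (32.85,123.05) → (32.85,172.13) (closed)

[2] `<line>` line segment, #ff00ff→cut S890 F1204: (137.89,165.01) → (113.32,96.72)

[3] `<path>` quadratic bezier, #000000→score S550 F1796: (25.59,144.27) → (34.80,132.39) → (43.54,123.32) → (51.80,117.07) → (59.58,113.63) → (66.88,113.01) → (73.70,115.20)

[4] `<path>` regular polygon, #000000→score S550 F1796: (22.25,136.18) → (18.70,151.31) → (30.03,161.95) → (44.91,157.46) → (48.46,142.33) → (37.13,131.69) → (22.25,136.18) (closed)

[5] `<path>` cubic bezier, #000000→score S550 F1796: (116.48,42.22) → (102.17,41.51) → (83.18,34.88) → (62.41,25.50) → (42.75,16.52) → (27.12,11.11) → (18.39,12.44)

[6] `<rect>` rectangle, #000000→score S550 F1796: (26.66,99.58) → (72.53,99.58) → (72.53,55.58) → (26.66,55.58) → (26.66,99.58) (closed)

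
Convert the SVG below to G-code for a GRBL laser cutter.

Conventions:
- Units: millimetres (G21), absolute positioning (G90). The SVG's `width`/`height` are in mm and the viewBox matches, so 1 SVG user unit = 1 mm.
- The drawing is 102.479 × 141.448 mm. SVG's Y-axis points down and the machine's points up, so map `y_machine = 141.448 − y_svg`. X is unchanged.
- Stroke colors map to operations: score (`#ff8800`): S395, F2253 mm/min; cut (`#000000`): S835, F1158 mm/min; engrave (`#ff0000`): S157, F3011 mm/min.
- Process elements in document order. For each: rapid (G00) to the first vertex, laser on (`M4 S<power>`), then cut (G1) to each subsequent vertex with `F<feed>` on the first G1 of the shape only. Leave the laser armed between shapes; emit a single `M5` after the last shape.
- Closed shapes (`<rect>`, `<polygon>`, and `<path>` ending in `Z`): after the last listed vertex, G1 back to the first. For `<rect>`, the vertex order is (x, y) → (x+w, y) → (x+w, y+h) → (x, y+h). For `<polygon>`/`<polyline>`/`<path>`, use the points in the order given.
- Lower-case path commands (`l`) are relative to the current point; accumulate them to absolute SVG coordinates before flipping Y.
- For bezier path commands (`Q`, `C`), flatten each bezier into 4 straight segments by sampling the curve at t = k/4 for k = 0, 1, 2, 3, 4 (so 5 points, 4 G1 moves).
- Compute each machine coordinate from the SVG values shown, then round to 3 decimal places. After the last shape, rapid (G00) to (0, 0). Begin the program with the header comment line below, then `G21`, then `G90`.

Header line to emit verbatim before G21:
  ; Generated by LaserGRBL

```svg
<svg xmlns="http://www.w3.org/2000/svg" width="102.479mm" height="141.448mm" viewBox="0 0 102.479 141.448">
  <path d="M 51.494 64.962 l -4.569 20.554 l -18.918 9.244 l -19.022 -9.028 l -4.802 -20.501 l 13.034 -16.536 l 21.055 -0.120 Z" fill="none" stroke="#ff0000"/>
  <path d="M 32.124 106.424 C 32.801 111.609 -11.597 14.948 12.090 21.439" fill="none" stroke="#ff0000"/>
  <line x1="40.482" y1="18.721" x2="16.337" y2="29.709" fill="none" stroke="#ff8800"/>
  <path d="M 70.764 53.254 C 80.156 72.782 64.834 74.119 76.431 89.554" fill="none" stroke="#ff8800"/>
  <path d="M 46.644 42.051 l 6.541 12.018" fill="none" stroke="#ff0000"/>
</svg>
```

viewBox `0 0 102.479 141.448` with mm width/height → 1 unit = 1 mm. Flip: y_m = 141.448 − y_svg.

**Shape 1** — `<path>` regular polygon, stroke `#ff0000` → engrave (S157, F3011). Machine vertices: (51.494,76.486) → (46.925,55.932) → (28.007,46.688) → (8.985,55.716) → (4.183,76.217) → (17.217,92.753) → (38.272,92.873) → (51.494,76.486). Closed: final G1 returns to the first vertex.

**Shape 2** — `<path>` cubic bezier, stroke `#ff0000` → engrave (S157, F3011). Control points (SVG): P0=(32.124,106.424), P1=(32.801,111.609), P2=(-11.597,14.948), P3=(12.090,21.439); sampled at t=k/4. Machine vertices: (32.124,35.024) → (25.948,47.028) → (13.478,78.006) → (5.323,108.739) → (12.090,120.009). Open path.

**Shape 3** — `<line>` line segment, stroke `#ff8800` → score (S395, F2253). Machine vertices: (40.482,122.727) → (16.337,111.739). Open path.

**Shape 4** — `<path>` cubic bezier, stroke `#ff8800` → score (S395, F2253). Control points (SVG): P0=(70.764,53.254), P1=(80.156,72.782), P2=(64.834,74.119), P3=(76.431,89.554); sampled at t=k/4. Machine vertices: (70.764,88.194) → (73.981,76.454) → (72.771,68.509) → (71.974,61.331) → (76.431,51.894). Open path.

**Shape 5** — `<path>` line segment, stroke `#ff0000` → engrave (S157, F3011). Machine vertices: (46.644,99.397) → (53.185,87.379). Open path.

; Generated by LaserGRBL
G21
G90
G00 X51.494 Y76.486
M4 S157
G1 X46.925 Y55.932 F3011
G1 X28.007 Y46.688
G1 X8.985 Y55.716
G1 X4.183 Y76.217
G1 X17.217 Y92.753
G1 X38.272 Y92.873
G1 X51.494 Y76.486
G00 X32.124 Y35.024
M4 S157
G1 X25.948 Y47.028 F3011
G1 X13.478 Y78.006
G1 X5.323 Y108.739
G1 X12.090 Y120.009
G00 X40.482 Y122.727
M4 S395
G1 X16.337 Y111.739 F2253
G00 X70.764 Y88.194
M4 S395
G1 X73.981 Y76.454 F2253
G1 X72.771 Y68.509
G1 X71.974 Y61.331
G1 X76.431 Y51.894
G00 X46.644 Y99.397
M4 S157
G1 X53.185 Y87.379 F3011
M5
G00 X0.000 Y0.000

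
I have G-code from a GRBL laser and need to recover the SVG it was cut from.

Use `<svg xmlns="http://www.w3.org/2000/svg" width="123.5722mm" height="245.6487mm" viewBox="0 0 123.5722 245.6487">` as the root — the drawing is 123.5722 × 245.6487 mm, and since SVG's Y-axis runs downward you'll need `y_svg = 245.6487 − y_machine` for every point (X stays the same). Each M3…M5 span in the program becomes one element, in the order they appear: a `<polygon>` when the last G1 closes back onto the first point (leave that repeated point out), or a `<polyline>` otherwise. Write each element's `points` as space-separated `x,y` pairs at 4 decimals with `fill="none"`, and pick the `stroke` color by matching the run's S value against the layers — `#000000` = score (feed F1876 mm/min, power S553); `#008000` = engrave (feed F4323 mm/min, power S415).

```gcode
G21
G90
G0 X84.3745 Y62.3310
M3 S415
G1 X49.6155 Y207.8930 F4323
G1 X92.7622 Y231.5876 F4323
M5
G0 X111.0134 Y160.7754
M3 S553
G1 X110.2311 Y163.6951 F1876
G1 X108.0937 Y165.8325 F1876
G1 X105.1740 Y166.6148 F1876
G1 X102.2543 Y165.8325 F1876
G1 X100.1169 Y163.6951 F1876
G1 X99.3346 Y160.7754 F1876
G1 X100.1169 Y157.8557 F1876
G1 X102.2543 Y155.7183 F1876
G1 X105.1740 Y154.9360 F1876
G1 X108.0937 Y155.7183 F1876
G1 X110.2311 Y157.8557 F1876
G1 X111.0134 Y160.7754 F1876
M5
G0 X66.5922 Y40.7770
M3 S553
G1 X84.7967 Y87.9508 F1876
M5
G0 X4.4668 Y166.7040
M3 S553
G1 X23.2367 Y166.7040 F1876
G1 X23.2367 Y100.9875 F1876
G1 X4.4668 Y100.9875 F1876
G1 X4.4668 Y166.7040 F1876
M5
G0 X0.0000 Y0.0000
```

Each laser-on run becomes one SVG element. Flip Y back into SVG space with y_svg = 245.6487 − y_machine.

Run 1: the run's S415 means `#008000` (engrave). The run is open, so emit a `<polyline>` with points (Y-flipped): 84.3745,183.3177 49.6155,37.7557 92.7622,14.0611.

Run 2: S553 ⇒ score layer `#000000`. The run returns to its start, so emit a `<polygon>` with points (Y-flipped): 111.0134,84.8733 110.2311,81.9536 108.0937,79.8162 105.1740,79.0339 102.2543,79.8162 100.1169,81.9536 99.3346,84.8733 100.1169,87.7930 102.2543,89.9304 105.1740,90.7127 108.0937,89.9304 110.2311,87.7930.

Run 3: S553 ⇒ score layer `#000000`. The run is open, so emit a `<polyline>` with points (Y-flipped): 66.5922,204.8717 84.7967,157.6979.

Run 4: S553 ⇒ score layer `#000000`. The run returns to its start, so emit a `<polygon>` with points (Y-flipped): 4.4668,78.9447 23.2367,78.9447 23.2367,144.6612 4.4668,144.6612.

<svg xmlns="http://www.w3.org/2000/svg" width="123.5722mm" height="245.6487mm" viewBox="0 0 123.5722 245.6487">
  <polyline points="84.3745,183.3177 49.6155,37.7557 92.7622,14.0611" fill="none" stroke="#008000"/>
  <polygon points="111.0134,84.8733 110.2311,81.9536 108.0937,79.8162 105.1740,79.0339 102.2543,79.8162 100.1169,81.9536 99.3346,84.8733 100.1169,87.7930 102.2543,89.9304 105.1740,90.7127 108.0937,89.9304 110.2311,87.7930" fill="none" stroke="#000000"/>
  <polyline points="66.5922,204.8717 84.7967,157.6979" fill="none" stroke="#000000"/>
  <polygon points="4.4668,78.9447 23.2367,78.9447 23.2367,144.6612 4.4668,144.6612" fill="none" stroke="#000000"/>
</svg>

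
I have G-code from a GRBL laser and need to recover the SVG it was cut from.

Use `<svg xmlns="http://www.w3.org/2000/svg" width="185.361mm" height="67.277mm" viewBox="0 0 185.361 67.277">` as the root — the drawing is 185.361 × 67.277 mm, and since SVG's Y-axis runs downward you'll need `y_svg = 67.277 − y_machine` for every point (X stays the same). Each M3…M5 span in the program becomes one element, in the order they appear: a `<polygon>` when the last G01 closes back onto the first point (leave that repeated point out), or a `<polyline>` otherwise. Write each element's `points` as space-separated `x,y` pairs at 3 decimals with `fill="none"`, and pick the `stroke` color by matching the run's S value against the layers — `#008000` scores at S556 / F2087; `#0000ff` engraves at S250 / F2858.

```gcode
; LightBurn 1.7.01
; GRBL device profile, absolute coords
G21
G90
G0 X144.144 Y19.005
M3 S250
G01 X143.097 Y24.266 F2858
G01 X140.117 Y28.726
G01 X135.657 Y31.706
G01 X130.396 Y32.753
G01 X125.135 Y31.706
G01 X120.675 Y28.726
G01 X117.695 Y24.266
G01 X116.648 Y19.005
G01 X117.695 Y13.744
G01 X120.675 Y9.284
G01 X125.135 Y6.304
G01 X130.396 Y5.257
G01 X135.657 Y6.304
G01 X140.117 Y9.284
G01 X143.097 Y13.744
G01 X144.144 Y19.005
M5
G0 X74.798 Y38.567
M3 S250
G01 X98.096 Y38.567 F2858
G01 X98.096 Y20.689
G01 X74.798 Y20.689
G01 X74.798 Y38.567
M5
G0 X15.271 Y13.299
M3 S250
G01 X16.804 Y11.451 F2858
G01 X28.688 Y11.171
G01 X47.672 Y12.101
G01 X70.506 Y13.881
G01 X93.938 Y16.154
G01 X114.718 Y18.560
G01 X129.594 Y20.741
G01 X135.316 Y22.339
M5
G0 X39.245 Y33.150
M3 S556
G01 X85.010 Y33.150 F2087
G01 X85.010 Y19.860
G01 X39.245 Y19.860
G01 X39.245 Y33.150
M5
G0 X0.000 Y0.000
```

<svg xmlns="http://www.w3.org/2000/svg" width="185.361mm" height="67.277mm" viewBox="0 0 185.361 67.277">
  <polygon points="144.144,48.272 143.097,43.011 140.117,38.551 135.657,35.571 130.396,34.524 125.135,35.571 120.675,38.551 117.695,43.011 116.648,48.272 117.695,53.533 120.675,57.993 125.135,60.973 130.396,62.020 135.657,60.973 140.117,57.993 143.097,53.533" fill="none" stroke="#0000ff"/>
  <polygon points="74.798,28.710 98.096,28.710 98.096,46.588 74.798,46.588" fill="none" stroke="#0000ff"/>
  <polyline points="15.271,53.978 16.804,55.826 28.688,56.106 47.672,55.176 70.506,53.396 93.938,51.123 114.718,48.717 129.594,46.536 135.316,44.938" fill="none" stroke="#0000ff"/>
  <polygon points="39.245,34.127 85.010,34.127 85.010,47.417 39.245,47.417" fill="none" stroke="#008000"/>
</svg>

Each laser-on run becomes one SVG element. Flip Y back into SVG space with y_svg = 67.277 − y_machine.

Run 1: the run's S250 means `#0000ff` (engrave). The run returns to its start, so emit a `<polygon>` with points (Y-flipped): 144.144,48.272 143.097,43.011 140.117,38.551 135.657,35.571 130.396,34.524 125.135,35.571 120.675,38.551 117.695,43.011 116.648,48.272 117.695,53.533 120.675,57.993 125.135,60.973 130.396,62.020 135.657,60.973 140.117,57.993 143.097,53.533.

Run 2: S250 ⇒ engrave layer `#0000ff`. The run returns to its start, so emit a `<polygon>` with points (Y-flipped): 74.798,28.710 98.096,28.710 98.096,46.588 74.798,46.588.

Run 3: S250 ⇒ engrave layer `#0000ff`. The run is open, so emit a `<polyline>` with points (Y-flipped): 15.271,53.978 16.804,55.826 28.688,56.106 47.672,55.176 70.506,53.396 93.938,51.123 114.718,48.717 129.594,46.536 135.316,44.938.

Run 4: power S556 maps to stroke `#008000` (score). The run returns to its start, so emit a `<polygon>` with points (Y-flipped): 39.245,34.127 85.010,34.127 85.010,47.417 39.245,47.417.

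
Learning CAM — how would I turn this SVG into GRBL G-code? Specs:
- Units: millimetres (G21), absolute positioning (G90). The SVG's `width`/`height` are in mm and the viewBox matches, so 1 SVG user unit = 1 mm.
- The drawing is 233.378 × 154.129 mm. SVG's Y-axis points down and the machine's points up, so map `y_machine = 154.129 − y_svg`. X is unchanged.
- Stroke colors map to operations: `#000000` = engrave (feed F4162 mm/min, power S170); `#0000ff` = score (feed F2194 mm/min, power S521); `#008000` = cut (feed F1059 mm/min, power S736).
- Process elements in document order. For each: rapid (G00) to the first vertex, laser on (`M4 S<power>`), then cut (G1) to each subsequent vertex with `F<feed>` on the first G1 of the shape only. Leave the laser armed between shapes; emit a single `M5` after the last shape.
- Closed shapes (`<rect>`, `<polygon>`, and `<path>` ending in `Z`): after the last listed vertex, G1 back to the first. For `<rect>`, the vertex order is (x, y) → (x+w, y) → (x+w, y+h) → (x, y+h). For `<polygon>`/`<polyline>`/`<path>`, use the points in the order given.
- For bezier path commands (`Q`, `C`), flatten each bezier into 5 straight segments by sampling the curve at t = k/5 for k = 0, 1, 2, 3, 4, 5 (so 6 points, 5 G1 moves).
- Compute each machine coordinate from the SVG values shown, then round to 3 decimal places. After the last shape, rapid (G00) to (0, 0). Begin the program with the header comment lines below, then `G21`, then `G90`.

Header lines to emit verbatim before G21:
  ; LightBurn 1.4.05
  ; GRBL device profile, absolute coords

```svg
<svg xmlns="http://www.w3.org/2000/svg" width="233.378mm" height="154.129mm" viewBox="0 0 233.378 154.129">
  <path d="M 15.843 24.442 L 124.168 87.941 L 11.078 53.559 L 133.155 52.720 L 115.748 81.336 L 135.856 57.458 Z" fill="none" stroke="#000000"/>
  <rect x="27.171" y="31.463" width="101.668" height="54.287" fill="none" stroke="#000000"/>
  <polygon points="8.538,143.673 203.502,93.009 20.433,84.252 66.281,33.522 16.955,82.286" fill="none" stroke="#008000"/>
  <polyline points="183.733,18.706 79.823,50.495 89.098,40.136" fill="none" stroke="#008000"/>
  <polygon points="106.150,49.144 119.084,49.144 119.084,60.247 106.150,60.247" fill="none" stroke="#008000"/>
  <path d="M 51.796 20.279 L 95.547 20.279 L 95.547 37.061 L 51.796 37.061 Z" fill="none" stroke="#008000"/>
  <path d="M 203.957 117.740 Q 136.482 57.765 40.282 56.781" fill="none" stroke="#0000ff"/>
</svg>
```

viewBox `0 0 233.378 154.129` with mm width/height → 1 unit = 1 mm. Flip: y_m = 154.129 − y_svg.

**Shape 1** — `<path>` closed polygon, stroke `#000000` → engrave (S170, F4162). Machine vertices: (15.843,129.687) → (124.168,66.188) → (11.078,100.570) → (133.155,101.409) → (115.748,72.793) → (135.856,96.671) → (15.843,129.687). Closed: final G1 returns to the first vertex.

**Shape 2** — `<rect>` rectangle, stroke `#000000` → engrave (S170, F4162). Machine vertices: (27.171,122.666) → (128.839,122.666) → (128.839,68.379) → (27.171,68.379) → (27.171,122.666). Closed: final G1 returns to the first vertex.

**Shape 3** — `<polygon>` closed polygon, stroke `#008000` → cut (S736, F1059). Machine vertices: (8.538,10.456) → (203.502,61.120) → (20.433,69.877) → (66.281,120.607) → (16.955,71.843) → (8.538,10.456). Closed: final G1 returns to the first vertex.

**Shape 4** — `<polyline>` open polyline, stroke `#008000` → cut (S736, F1059). Machine vertices: (183.733,135.423) → (79.823,103.634) → (89.098,113.993). Open path.

**Shape 5** — `<polygon>` rectangle, stroke `#008000` → cut (S736, F1059). Machine vertices: (106.150,104.985) → (119.084,104.985) → (119.084,93.882) → (106.150,93.882) → (106.150,104.985). Closed: final G1 returns to the first vertex.

**Shape 6** — `<path>` rectangle, stroke `#008000` → cut (S736, F1059). Machine vertices: (51.796,133.850) → (95.547,133.850) → (95.547,117.068) → (51.796,117.068) → (51.796,133.850). Closed: final G1 returns to the first vertex.

**Shape 7** — `<path>` quadratic bezier, stroke `#0000ff` → score (S521, F2194). Control points (SVG): P0=(203.957,117.740), P1=(136.482,57.765), P2=(40.282,56.781); sampled at t=k/5. Machine vertices: (203.957,36.389) → (175.818,58.019) → (145.381,74.930) → (112.646,87.122) → (77.613,94.595) → (40.282,97.348). Open path.

; LightBurn 1.4.05
; GRBL device profile, absolute coords
G21
G90
G00 X15.843 Y129.687
M4 S170
G1 X124.168 Y66.188 F4162
G1 X11.078 Y100.570
G1 X133.155 Y101.409
G1 X115.748 Y72.793
G1 X135.856 Y96.671
G1 X15.843 Y129.687
G00 X27.171 Y122.666
M4 S170
G1 X128.839 Y122.666 F4162
G1 X128.839 Y68.379
G1 X27.171 Y68.379
G1 X27.171 Y122.666
G00 X8.538 Y10.456
M4 S736
G1 X203.502 Y61.120 F1059
G1 X20.433 Y69.877
G1 X66.281 Y120.607
G1 X16.955 Y71.843
G1 X8.538 Y10.456
G00 X183.733 Y135.423
M4 S736
G1 X79.823 Y103.634 F1059
G1 X89.098 Y113.993
G00 X106.150 Y104.985
M4 S736
G1 X119.084 Y104.985 F1059
G1 X119.084 Y93.882
G1 X106.150 Y93.882
G1 X106.150 Y104.985
G00 X51.796 Y133.850
M4 S736
G1 X95.547 Y133.850 F1059
G1 X95.547 Y117.068
G1 X51.796 Y117.068
G1 X51.796 Y133.850
G00 X203.957 Y36.389
M4 S521
G1 X175.818 Y58.019 F2194
G1 X145.381 Y74.930
G1 X112.646 Y87.122
G1 X77.613 Y94.595
G1 X40.282 Y97.348
M5
G00 X0.000 Y0.000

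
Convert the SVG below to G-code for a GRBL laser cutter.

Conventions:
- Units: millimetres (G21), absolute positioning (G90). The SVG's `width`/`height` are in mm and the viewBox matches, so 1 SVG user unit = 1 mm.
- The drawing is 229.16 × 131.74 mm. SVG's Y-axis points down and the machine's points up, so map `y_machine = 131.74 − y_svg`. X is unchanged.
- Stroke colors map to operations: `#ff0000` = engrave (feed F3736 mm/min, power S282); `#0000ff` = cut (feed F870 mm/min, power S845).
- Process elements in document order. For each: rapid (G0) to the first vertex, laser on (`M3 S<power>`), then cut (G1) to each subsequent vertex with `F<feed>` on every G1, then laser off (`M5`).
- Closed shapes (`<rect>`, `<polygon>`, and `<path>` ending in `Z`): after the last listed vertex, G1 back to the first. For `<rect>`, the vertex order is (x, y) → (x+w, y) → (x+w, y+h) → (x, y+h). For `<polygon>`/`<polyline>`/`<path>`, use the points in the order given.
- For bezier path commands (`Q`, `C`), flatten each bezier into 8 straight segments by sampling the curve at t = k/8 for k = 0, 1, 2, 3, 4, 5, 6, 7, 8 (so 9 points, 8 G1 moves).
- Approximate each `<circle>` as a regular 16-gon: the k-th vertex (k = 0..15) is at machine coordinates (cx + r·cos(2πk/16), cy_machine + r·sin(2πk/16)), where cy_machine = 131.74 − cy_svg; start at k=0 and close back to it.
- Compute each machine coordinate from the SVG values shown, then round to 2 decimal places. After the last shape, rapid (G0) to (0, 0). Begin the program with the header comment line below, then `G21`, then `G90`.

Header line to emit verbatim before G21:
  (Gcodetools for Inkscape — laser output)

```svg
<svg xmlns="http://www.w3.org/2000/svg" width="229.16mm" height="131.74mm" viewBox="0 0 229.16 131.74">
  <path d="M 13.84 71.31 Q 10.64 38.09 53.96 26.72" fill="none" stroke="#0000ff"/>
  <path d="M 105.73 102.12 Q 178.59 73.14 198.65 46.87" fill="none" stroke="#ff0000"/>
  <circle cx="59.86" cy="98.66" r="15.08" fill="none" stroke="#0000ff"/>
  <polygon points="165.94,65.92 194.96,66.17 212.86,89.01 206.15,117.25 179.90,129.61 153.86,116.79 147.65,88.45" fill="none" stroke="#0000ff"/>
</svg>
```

Since the viewBox matches the mm dimensions, user units are millimetres directly. The only transform is the Y-flip y_m = 131.74 − y_svg.

Shape 1 is a quadratic bezier drawn with `<path>`. Its stroke #0000ff means cut at S845, F870. After flipping Y the toolpath is (13.84,60.43) → (13.77,68.39) → (15.15,75.67) → (17.98,82.27) → (22.27,88.19) → (28.01,93.42) → (35.21,97.97) → (43.86,101.84) → (53.96,105.02).

Shape 2 is a quadratic bezier drawn with `<path>`. Its stroke #ff0000 means engrave at S282, F3736. After flipping Y the toolpath is (105.73,29.62) → (123.12,36.82) → (138.86,43.94) → (152.95,50.97) → (165.39,57.92) → (176.18,64.79) → (185.32,71.57) → (192.81,78.26) → (198.65,84.87).

Shape 3 is a circle drawn with `<circle>`. Its stroke #0000ff means cut at S845, F870. After flipping Y the toolpath is (74.94,33.08) → (73.79,38.85) → (70.52,43.74) → (65.63,47.01) → (59.86,48.16) → (54.09,47.01) → (49.20,43.74) → (45.93,38.85) → (44.78,33.08) → (45.93,27.31) → (49.20,22.42) → (54.09,19.15) → (59.86,18.00) → (65.63,19.15) → (70.52,22.42) → (73.79,27.31) → (74.94,33.08), returning to the start.

Shape 4 is a regular polygon drawn with `<polygon>`. Its stroke #0000ff means cut at S845, F870. After flipping Y the toolpath is (165.94,65.82) → (194.96,65.57) → (212.86,42.73) → (206.15,14.49) → (179.90,2.13) → (153.86,14.95) → (147.65,43.29) → (165.94,65.82), returning to the start.

(Gcodetools for Inkscape — laser output)
G21
G90
G0 X13.84 Y60.43
M3 S845
G1 X13.77 Y68.39 F870
G1 X15.15 Y75.67 F870
G1 X17.98 Y82.27 F870
G1 X22.27 Y88.19 F870
G1 X28.01 Y93.42 F870
G1 X35.21 Y97.97 F870
G1 X43.86 Y101.84 F870
G1 X53.96 Y105.02 F870
M5
G0 X105.73 Y29.62
M3 S282
G1 X123.12 Y36.82 F3736
G1 X138.86 Y43.94 F3736
G1 X152.95 Y50.97 F3736
G1 X165.39 Y57.92 F3736
G1 X176.18 Y64.79 F3736
G1 X185.32 Y71.57 F3736
G1 X192.81 Y78.26 F3736
G1 X198.65 Y84.87 F3736
M5
G0 X74.94 Y33.08
M3 S845
G1 X73.79 Y38.85 F870
G1 X70.52 Y43.74 F870
G1 X65.63 Y47.01 F870
G1 X59.86 Y48.16 F870
G1 X54.09 Y47.01 F870
G1 X49.20 Y43.74 F870
G1 X45.93 Y38.85 F870
G1 X44.78 Y33.08 F870
G1 X45.93 Y27.31 F870
G1 X49.20 Y22.42 F870
G1 X54.09 Y19.15 F870
G1 X59.86 Y18.00 F870
G1 X65.63 Y19.15 F870
G1 X70.52 Y22.42 F870
G1 X73.79 Y27.31 F870
G1 X74.94 Y33.08 F870
M5
G0 X165.94 Y65.82
M3 S845
G1 X194.96 Y65.57 F870
G1 X212.86 Y42.73 F870
G1 X206.15 Y14.49 F870
G1 X179.90 Y2.13 F870
G1 X153.86 Y14.95 F870
G1 X147.65 Y43.29 F870
G1 X165.94 Y65.82 F870
M5
G0 X0.00 Y0.00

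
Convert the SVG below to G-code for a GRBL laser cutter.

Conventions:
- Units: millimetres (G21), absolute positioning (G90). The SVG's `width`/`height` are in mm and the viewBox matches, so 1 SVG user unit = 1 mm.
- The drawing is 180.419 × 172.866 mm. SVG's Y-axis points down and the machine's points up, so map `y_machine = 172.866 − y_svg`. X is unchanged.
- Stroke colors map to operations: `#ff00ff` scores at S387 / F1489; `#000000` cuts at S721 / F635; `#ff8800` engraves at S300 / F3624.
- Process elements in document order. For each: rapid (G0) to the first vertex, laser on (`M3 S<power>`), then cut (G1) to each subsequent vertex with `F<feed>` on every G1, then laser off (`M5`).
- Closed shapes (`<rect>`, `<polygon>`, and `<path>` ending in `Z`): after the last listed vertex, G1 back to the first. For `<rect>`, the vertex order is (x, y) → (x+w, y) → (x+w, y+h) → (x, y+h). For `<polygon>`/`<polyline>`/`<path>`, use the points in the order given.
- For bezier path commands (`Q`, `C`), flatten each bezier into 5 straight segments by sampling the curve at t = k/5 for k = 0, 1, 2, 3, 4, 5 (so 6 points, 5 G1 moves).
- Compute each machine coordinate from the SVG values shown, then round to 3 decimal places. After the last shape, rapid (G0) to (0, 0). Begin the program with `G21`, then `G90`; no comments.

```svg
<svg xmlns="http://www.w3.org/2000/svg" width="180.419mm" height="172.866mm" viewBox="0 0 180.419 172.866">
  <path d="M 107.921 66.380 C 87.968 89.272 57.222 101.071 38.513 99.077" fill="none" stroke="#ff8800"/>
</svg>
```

viewBox `0 0 180.419 172.866` with mm width/height → 1 unit = 1 mm. Flip: y_m = 172.866 − y_svg.

**Shape 1** — `<path>` cubic bezier, stroke `#ff8800` → engrave (S300, F3624). Control points (SVG): P0=(107.921,66.380), P1=(87.968,89.272), P2=(57.222,101.071), P3=(38.513,99.077); sampled at t=k/5. Machine vertices: (107.921,106.486) → (94.837,94.104) → (80.258,84.513) → (65.280,77.844) → (51.000,74.226) → (38.513,73.789). Open path.

G21
G90
G0 X107.921 Y106.486
M3 S300
G1 X94.837 Y94.104 F3624
G1 X80.258 Y84.513 F3624
G1 X65.280 Y77.844 F3624
G1 X51.000 Y74.226 F3624
G1 X38.513 Y73.789 F3624
M5
G0 X0.000 Y0.000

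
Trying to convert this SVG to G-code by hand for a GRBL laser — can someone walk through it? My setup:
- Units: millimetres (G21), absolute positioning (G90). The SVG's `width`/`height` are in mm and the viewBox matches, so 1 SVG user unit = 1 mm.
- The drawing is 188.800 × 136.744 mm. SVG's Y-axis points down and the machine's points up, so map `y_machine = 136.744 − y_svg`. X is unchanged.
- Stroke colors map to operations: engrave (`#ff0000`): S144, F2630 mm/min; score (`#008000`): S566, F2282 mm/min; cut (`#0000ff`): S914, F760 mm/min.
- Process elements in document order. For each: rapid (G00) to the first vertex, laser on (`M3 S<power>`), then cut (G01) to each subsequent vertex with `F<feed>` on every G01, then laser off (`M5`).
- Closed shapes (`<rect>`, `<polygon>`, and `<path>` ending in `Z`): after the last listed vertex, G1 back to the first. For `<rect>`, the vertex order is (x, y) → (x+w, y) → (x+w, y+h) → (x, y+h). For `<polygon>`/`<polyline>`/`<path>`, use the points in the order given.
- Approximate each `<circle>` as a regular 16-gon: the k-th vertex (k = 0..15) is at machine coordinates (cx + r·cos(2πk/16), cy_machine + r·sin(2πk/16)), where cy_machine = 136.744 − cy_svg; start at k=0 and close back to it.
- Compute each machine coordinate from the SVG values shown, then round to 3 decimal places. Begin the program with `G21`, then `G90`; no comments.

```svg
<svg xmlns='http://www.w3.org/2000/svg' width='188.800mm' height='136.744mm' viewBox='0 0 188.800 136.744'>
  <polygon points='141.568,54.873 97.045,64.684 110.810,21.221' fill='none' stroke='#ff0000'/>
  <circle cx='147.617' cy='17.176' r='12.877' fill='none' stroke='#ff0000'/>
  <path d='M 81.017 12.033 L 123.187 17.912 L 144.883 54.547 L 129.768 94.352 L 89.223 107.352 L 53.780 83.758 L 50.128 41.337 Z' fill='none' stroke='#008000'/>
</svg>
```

viewBox `0 0 188.800 136.744` with mm width/height → 1 unit = 1 mm. Flip: y_m = 136.744 − y_svg.

**Shape 1** — `<polygon>` regular polygon, stroke `#ff0000` → engrave (S144, F2630). Machine vertices: (141.568,81.871) → (97.045,72.060) → (110.810,115.523) → (141.568,81.871). Closed: final G1 returns to the first vertex.

**Shape 2** — `<circle>` circle, stroke `#ff0000` → engrave (S144, F2630). Machine vertices: (160.494,119.568) → (159.514,124.496) → (156.722,128.673) → (152.545,131.465) → (147.617,132.445) → (142.689,131.465) → (138.512,128.673) → (135.720,124.496) → (134.740,119.568) → (135.720,114.640) → (138.512,110.463) → (142.689,107.671) → (147.617,106.691) → (152.545,107.671) → (156.722,110.463) → (159.514,114.640) → (160.494,119.568). Closed: final G1 returns to the first vertex.

**Shape 3** — `<path>` regular polygon, stroke `#008000` → score (S566, F2282). Machine vertices: (81.017,124.711) → (123.187,118.832) → (144.883,82.197) → (129.768,42.392) → (89.223,29.392) → (53.780,52.986) → (50.128,95.407) → (81.017,124.711). Closed: final G1 returns to the first vertex.

G21
G90
G00 X141.568 Y81.871
M3 S144
G01 X97.045 Y72.060 F2630
G01 X110.810 Y115.523 F2630
G01 X141.568 Y81.871 F2630
M5
G00 X160.494 Y119.568
M3 S144
G01 X159.514 Y124.496 F2630
G01 X156.722 Y128.673 F2630
G01 X152.545 Y131.465 F2630
G01 X147.617 Y132.445 F2630
G01 X142.689 Y131.465 F2630
G01 X138.512 Y128.673 F2630
G01 X135.720 Y124.496 F2630
G01 X134.740 Y119.568 F2630
G01 X135.720 Y114.640 F2630
G01 X138.512 Y110.463 F2630
G01 X142.689 Y107.671 F2630
G01 X147.617 Y106.691 F2630
G01 X152.545 Y107.671 F2630
G01 X156.722 Y110.463 F2630
G01 X159.514 Y114.640 F2630
G01 X160.494 Y119.568 F2630
M5
G00 X81.017 Y124.711
M3 S566
G01 X123.187 Y118.832 F2282
G01 X144.883 Y82.197 F2282
G01 X129.768 Y42.392 F2282
G01 X89.223 Y29.392 F2282
G01 X53.780 Y52.986 F2282
G01 X50.128 Y95.407 F2282
G01 X81.017 Y124.711 F2282
M5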